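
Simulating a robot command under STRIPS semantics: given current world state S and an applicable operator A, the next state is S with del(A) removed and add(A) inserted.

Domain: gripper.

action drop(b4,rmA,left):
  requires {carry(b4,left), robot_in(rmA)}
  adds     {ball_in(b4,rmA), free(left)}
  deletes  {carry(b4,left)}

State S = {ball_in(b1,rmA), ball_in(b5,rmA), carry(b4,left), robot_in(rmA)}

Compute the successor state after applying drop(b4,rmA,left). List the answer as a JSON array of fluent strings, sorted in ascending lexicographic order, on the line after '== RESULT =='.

Progress:
  pre ⊆ S: {carry(b4,left), robot_in(rmA)} ⊆ S  — applicable
  S \ del = {ball_in(b1,rmA), ball_in(b5,rmA), robot_in(rmA)}
  ∪ add   = {ball_in(b1,rmA), ball_in(b4,rmA), ball_in(b5,rmA), free(left), robot_in(rmA)}

== RESULT ==
["ball_in(b1,rmA)", "ball_in(b4,rmA)", "ball_in(b5,rmA)", "free(left)", "robot_in(rmA)"]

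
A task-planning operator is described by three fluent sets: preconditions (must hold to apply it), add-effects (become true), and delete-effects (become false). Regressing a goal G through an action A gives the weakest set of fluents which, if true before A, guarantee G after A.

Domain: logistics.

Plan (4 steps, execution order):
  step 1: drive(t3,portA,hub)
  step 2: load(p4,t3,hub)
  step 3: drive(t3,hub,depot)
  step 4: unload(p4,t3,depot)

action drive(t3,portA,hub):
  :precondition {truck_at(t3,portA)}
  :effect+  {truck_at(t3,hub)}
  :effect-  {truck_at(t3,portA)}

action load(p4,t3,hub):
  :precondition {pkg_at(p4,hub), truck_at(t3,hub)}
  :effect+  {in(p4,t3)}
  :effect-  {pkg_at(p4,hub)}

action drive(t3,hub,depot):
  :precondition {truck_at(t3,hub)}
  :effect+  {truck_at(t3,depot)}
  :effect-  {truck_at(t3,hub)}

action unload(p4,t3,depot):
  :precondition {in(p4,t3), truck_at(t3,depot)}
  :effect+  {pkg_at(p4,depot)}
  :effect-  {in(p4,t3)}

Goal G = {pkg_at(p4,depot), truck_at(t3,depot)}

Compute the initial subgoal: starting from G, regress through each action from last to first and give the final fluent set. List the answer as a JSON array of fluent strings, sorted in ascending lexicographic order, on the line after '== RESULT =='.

Work backward from the goal:
  through step 4 (unload(p4,t3,depot)): drop {pkg_at(p4,depot)}, keep {truck_at(t3,depot)}, require {in(p4,t3), truck_at(t3,depot)}
    → {in(p4,t3), truck_at(t3,depot)}
  through step 3 (drive(t3,hub,depot)): drop {truck_at(t3,depot)}, keep {in(p4,t3)}, require {truck_at(t3,hub)}
    → {in(p4,t3), truck_at(t3,hub)}
  through step 2 (load(p4,t3,hub)): drop {in(p4,t3)}, keep {truck_at(t3,hub)}, require {pkg_at(p4,hub), truck_at(t3,hub)}
    → {pkg_at(p4,hub), truck_at(t3,hub)}
  through step 1 (drive(t3,portA,hub)): drop {truck_at(t3,hub)}, keep {pkg_at(p4,hub)}, require {truck_at(t3,portA)}
    → {pkg_at(p4,hub), truck_at(t3,portA)}

== RESULT ==
["pkg_at(p4,hub)", "truck_at(t3,portA)"]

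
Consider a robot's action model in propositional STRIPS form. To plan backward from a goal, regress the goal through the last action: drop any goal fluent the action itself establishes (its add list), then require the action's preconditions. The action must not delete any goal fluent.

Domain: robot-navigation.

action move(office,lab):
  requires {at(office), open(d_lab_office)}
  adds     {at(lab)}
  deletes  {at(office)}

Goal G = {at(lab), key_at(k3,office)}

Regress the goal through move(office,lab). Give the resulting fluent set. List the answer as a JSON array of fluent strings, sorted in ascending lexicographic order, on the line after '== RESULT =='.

Regress:
  G ∩ del = {}  (empty — regression defined)
  G \ add = {at(lab), key_at(k3,office)} \ {at(lab)} = {key_at(k3,office)}
  ∪ pre   = {key_at(k3,office)} ∪ {at(office), open(d_lab_office)}
          = {at(office), key_at(k3,office), open(d_lab_office)}

== RESULT ==
["at(office)", "key_at(k3,office)", "open(d_lab_office)"]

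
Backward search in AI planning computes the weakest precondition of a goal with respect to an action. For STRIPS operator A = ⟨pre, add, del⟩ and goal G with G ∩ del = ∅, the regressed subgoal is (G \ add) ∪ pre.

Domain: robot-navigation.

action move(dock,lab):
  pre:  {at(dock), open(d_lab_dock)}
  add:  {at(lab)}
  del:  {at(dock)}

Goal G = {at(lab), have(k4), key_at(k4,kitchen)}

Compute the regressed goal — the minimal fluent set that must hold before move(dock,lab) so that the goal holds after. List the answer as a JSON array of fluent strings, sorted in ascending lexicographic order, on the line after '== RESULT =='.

Compute (G \ add) ∪ pre:
  G ∩ del = {}  (empty — regression defined)
  G \ add = {at(lab), have(k4), key_at(k4,kitchen)} \ {at(lab)} = {have(k4), key_at(k4,kitchen)}
  ∪ pre   = {have(k4), key_at(k4,kitchen)} ∪ {at(dock), open(d_lab_dock)}
          = {at(dock), have(k4), key_at(k4,kitchen), open(d_lab_dock)}

== RESULT ==
["at(dock)", "have(k4)", "key_at(k4,kitchen)", "open(d_lab_dock)"]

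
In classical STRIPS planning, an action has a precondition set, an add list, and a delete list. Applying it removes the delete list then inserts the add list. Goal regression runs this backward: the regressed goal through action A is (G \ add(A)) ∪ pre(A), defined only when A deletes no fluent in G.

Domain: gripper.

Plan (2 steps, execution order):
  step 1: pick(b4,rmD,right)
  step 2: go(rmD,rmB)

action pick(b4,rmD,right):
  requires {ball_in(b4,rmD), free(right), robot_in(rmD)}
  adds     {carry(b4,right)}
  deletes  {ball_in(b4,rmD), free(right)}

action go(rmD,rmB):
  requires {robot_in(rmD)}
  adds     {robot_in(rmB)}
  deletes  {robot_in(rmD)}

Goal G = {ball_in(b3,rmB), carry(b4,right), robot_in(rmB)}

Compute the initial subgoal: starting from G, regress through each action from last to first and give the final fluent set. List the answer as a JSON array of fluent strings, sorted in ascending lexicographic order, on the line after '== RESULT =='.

Regress step by step:
  through step 2 (go(rmD,rmB)): drop {robot_in(rmB)}, keep {ball_in(b3,rmB), carry(b4,right)}, require {robot_in(rmD)}
    → {ball_in(b3,rmB), carry(b4,right), robot_in(rmD)}
  through step 1 (pick(b4,rmD,right)): drop {carry(b4,right)}, keep {ball_in(b3,rmB), robot_in(rmD)}, require {ball_in(b4,rmD), free(right), robot_in(rmD)}
    → {ball_in(b3,rmB), ball_in(b4,rmD), free(right), robot_in(rmD)}

== RESULT ==
["ball_in(b3,rmB)", "ball_in(b4,rmD)", "free(right)", "robot_in(rmD)"]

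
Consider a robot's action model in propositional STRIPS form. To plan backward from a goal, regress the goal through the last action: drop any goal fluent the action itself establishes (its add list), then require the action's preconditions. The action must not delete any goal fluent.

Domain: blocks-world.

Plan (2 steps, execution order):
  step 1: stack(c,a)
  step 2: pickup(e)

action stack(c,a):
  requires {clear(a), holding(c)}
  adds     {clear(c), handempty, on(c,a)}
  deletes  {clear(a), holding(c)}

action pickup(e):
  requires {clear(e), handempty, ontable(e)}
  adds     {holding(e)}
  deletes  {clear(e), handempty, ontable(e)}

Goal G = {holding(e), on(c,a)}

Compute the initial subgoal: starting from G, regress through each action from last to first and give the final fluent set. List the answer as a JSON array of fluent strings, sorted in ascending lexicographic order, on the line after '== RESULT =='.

Regress step by step:
  through step 2 (pickup(e)): drop {holding(e)}, keep {on(c,a)}, require {clear(e), handempty, ontable(e)}
    → {clear(e), handempty, on(c,a), ontable(e)}
  through step 1 (stack(c,a)): drop {handempty, on(c,a)}, keep {clear(e), ontable(e)}, require {clear(a), holding(c)}
    → {clear(a), clear(e), holding(c), ontable(e)}

== RESULT ==
["clear(a)", "clear(e)", "holding(c)", "ontable(e)"]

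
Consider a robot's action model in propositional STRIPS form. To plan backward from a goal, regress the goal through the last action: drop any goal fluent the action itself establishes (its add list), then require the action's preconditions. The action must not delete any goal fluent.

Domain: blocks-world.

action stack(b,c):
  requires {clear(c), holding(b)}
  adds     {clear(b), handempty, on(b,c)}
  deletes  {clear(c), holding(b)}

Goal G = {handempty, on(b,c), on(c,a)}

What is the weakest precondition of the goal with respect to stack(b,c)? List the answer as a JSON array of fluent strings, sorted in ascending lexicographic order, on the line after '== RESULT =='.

Regress:
  G ∩ del = {}  (empty — regression defined)
  G \ add = {handempty, on(b,c), on(c,a)} \ {clear(b), handempty, on(b,c)} = {on(c,a)}
  ∪ pre   = {on(c,a)} ∪ {clear(c), holding(b)}
          = {clear(c), holding(b), on(c,a)}

== RESULT ==
["clear(c)", "holding(b)", "on(c,a)"]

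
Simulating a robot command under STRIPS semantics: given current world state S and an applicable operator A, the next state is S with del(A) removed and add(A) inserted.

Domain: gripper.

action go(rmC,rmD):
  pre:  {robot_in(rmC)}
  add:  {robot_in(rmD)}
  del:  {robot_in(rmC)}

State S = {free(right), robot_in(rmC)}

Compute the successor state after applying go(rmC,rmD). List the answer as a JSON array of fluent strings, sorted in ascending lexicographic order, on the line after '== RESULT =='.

Compute (S \ del) ∪ add:
  pre ⊆ S: {robot_in(rmC)} ⊆ S  — applicable
  S \ del = {free(right)}
  ∪ add   = {free(right), robot_in(rmD)}

== RESULT ==
["free(right)", "robot_in(rmD)"]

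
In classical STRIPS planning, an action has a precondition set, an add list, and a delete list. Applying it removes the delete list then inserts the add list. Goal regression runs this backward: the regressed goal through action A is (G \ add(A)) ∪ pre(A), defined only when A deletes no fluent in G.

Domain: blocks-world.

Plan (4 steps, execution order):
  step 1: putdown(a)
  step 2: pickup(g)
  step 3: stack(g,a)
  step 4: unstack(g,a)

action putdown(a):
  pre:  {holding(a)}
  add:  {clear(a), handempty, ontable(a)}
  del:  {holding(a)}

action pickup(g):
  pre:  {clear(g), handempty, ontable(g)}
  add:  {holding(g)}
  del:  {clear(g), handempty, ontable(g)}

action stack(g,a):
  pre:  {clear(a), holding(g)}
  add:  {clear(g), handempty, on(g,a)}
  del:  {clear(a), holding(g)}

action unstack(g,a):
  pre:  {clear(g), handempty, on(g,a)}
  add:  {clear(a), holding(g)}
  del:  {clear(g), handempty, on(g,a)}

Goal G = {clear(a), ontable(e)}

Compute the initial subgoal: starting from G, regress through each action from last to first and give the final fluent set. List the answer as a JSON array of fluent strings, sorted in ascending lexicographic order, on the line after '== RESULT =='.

Regress step by step:
  through step 4 (unstack(g,a)): drop {clear(a)}, keep {ontable(e)}, require {clear(g), handempty, on(g,a)}
    → {clear(g), handempty, on(g,a), ontable(e)}
  through step 3 (stack(g,a)): drop {clear(g), handempty, on(g,a)}, keep {ontable(e)}, require {clear(a), holding(g)}
    → {clear(a), holding(g), ontable(e)}
  through step 2 (pickup(g)): drop {holding(g)}, keep {clear(a), ontable(e)}, require {clear(g), handempty, ontable(g)}
    → {clear(a), clear(g), handempty, ontable(e), ontable(g)}
  through step 1 (putdown(a)): drop {clear(a), handempty}, keep {clear(g), ontable(e), ontable(g)}, require {holding(a)}
    → {clear(g), holding(a), ontable(e), ontable(g)}

== RESULT ==
["clear(g)", "holding(a)", "ontable(e)", "ontable(g)"]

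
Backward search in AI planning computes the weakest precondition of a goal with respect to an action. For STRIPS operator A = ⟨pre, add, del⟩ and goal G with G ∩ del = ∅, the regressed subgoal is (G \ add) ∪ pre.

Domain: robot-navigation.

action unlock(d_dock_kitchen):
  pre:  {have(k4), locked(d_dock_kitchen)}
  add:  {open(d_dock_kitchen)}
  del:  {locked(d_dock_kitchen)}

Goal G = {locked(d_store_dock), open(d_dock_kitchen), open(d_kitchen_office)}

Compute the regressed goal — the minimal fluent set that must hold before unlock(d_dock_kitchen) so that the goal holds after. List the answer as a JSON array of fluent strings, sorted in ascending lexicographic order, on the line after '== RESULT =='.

Compute (G \ add) ∪ pre:
  G ∩ del = {}  (empty — regression defined)
  G \ add = {locked(d_store_dock), open(d_dock_kitchen), open(d_kitchen_office)} \ {open(d_dock_kitchen)} = {locked(d_store_dock), open(d_kitchen_office)}
  ∪ pre   = {locked(d_store_dock), open(d_kitchen_office)} ∪ {have(k4), locked(d_dock_kitchen)}
          = {have(k4), locked(d_dock_kitchen), locked(d_store_dock), open(d_kitchen_office)}

== RESULT ==
["have(k4)", "locked(d_dock_kitchen)", "locked(d_store_dock)", "open(d_kitchen_office)"]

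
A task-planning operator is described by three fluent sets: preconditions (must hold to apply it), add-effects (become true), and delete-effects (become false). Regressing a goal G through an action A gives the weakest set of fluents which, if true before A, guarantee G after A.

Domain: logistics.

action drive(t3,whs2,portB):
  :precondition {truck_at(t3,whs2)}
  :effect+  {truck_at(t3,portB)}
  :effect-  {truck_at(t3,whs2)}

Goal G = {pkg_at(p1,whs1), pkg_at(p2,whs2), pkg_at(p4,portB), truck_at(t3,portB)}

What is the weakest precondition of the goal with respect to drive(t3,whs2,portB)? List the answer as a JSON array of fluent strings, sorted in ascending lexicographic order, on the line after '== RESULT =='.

Regress:
  G ∩ del = {}  (empty — regression defined)
  G \ add = {pkg_at(p1,whs1), pkg_at(p2,whs2), pkg_at(p4,portB), truck_at(t3,portB)} \ {truck_at(t3,portB)} = {pkg_at(p1,whs1), pkg_at(p2,whs2), pkg_at(p4,portB)}
  ∪ pre   = {pkg_at(p1,whs1), pkg_at(p2,whs2), pkg_at(p4,portB)} ∪ {truck_at(t3,whs2)}
          = {pkg_at(p1,whs1), pkg_at(p2,whs2), pkg_at(p4,portB), truck_at(t3,whs2)}

== RESULT ==
["pkg_at(p1,whs1)", "pkg_at(p2,whs2)", "pkg_at(p4,portB)", "truck_at(t3,whs2)"]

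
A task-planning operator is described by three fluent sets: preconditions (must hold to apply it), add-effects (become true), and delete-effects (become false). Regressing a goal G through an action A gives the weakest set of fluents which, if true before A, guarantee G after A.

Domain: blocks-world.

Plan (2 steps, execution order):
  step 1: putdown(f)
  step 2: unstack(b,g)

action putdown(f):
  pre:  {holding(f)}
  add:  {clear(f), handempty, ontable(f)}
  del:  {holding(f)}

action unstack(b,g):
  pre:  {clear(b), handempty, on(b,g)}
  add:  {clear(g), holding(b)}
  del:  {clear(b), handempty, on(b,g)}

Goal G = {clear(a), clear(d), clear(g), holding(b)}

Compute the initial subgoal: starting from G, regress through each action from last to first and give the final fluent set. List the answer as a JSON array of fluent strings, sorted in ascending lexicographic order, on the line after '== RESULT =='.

Regress step by step:
  through step 2 (unstack(b,g)): drop {clear(g), holding(b)}, keep {clear(a), clear(d)}, require {clear(b), handempty, on(b,g)}
    → {clear(a), clear(b), clear(d), handempty, on(b,g)}
  through step 1 (putdown(f)): drop {handempty}, keep {clear(a), clear(b), clear(d), on(b,g)}, require {holding(f)}
    → {clear(a), clear(b), clear(d), holding(f), on(b,g)}

== RESULT ==
["clear(a)", "clear(b)", "clear(d)", "holding(f)", "on(b,g)"]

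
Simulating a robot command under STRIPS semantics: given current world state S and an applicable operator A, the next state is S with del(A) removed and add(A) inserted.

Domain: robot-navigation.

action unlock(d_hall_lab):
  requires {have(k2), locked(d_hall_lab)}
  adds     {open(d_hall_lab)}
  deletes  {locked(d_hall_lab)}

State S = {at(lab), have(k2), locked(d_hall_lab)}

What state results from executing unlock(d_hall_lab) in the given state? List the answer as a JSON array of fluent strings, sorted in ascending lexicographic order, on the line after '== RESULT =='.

Progress:
  pre ⊆ S: {have(k2), locked(d_hall_lab)} ⊆ S  — applicable
  S \ del = {at(lab), have(k2)}
  ∪ add   = {at(lab), have(k2), open(d_hall_lab)}

== RESULT ==
["at(lab)", "have(k2)", "open(d_hall_lab)"]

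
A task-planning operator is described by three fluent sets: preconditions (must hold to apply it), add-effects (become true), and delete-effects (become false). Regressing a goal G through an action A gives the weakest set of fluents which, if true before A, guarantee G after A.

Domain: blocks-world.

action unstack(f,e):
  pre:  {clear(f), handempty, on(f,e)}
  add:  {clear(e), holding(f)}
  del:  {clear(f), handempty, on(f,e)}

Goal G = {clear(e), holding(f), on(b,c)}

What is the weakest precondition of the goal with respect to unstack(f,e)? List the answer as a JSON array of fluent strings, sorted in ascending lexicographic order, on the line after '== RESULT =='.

Regress:
  G ∩ del = {}  (empty — regression defined)
  G \ add = {clear(e), holding(f), on(b,c)} \ {clear(e), holding(f)} = {on(b,c)}
  ∪ pre   = {on(b,c)} ∪ {clear(f), handempty, on(f,e)}
          = {clear(f), handempty, on(b,c), on(f,e)}

== RESULT ==
["clear(f)", "handempty", "on(b,c)", "on(f,e)"]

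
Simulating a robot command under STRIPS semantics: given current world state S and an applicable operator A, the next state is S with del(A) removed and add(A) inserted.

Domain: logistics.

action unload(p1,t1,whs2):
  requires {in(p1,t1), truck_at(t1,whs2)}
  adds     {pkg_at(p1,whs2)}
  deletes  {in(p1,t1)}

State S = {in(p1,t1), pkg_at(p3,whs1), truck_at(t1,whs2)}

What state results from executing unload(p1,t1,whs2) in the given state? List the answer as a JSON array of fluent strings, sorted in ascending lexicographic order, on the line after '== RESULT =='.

Compute (S \ del) ∪ add:
  pre ⊆ S: {in(p1,t1), truck_at(t1,whs2)} ⊆ S  — applicable
  S \ del = {pkg_at(p3,whs1), truck_at(t1,whs2)}
  ∪ add   = {pkg_at(p1,whs2), pkg_at(p3,whs1), truck_at(t1,whs2)}

== RESULT ==
["pkg_at(p1,whs2)", "pkg_at(p3,whs1)", "truck_at(t1,whs2)"]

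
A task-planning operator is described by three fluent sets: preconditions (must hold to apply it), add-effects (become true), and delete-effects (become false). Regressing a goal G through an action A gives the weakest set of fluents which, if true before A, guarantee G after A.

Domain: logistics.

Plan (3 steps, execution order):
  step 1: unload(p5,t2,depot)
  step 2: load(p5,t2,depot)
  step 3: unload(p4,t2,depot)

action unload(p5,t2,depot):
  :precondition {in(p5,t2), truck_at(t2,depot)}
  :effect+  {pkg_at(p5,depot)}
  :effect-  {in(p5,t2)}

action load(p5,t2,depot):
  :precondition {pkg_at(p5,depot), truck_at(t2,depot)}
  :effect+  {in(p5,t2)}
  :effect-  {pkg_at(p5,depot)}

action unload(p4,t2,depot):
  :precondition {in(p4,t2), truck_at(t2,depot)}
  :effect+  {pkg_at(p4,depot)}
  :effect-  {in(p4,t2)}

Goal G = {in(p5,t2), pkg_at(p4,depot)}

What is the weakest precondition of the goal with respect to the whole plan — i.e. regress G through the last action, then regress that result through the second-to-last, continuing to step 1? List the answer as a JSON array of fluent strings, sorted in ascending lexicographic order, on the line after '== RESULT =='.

Work backward from the goal:
  through step 3 (unload(p4,t2,depot)): drop {pkg_at(p4,depot)}, keep {in(p5,t2)}, require {in(p4,t2), truck_at(t2,depot)}
    → {in(p4,t2), in(p5,t2), truck_at(t2,depot)}
  through step 2 (load(p5,t2,depot)): drop {in(p5,t2)}, keep {in(p4,t2), truck_at(t2,depot)}, require {pkg_at(p5,depot), truck_at(t2,depot)}
    → {in(p4,t2), pkg_at(p5,depot), truck_at(t2,depot)}
  through step 1 (unload(p5,t2,depot)): drop {pkg_at(p5,depot)}, keep {in(p4,t2), truck_at(t2,depot)}, require {in(p5,t2), truck_at(t2,depot)}
    → {in(p4,t2), in(p5,t2), truck_at(t2,depot)}

== RESULT ==
["in(p4,t2)", "in(p5,t2)", "truck_at(t2,depot)"]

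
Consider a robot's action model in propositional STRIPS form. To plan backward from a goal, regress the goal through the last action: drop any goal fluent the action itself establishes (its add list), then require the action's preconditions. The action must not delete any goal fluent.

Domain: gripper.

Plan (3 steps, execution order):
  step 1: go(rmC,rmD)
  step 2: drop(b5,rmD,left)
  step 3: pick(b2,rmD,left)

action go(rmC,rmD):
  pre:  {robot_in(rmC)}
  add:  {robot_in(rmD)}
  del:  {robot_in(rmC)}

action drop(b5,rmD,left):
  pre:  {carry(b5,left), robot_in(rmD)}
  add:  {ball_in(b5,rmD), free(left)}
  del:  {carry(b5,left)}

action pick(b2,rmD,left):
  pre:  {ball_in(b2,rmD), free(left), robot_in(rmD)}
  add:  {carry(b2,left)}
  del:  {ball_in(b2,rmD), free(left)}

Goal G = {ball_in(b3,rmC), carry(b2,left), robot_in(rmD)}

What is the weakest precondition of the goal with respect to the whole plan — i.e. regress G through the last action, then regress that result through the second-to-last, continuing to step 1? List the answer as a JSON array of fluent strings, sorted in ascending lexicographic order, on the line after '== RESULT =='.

Regress step by step:
  through step 3 (pick(b2,rmD,left)): drop {carry(b2,left)}, keep {ball_in(b3,rmC), robot_in(rmD)}, require {ball_in(b2,rmD), free(left), robot_in(rmD)}
    → {ball_in(b2,rmD), ball_in(b3,rmC), free(left), robot_in(rmD)}
  through step 2 (drop(b5,rmD,left)): drop {free(left)}, keep {ball_in(b2,rmD), ball_in(b3,rmC), robot_in(rmD)}, require {carry(b5,left), robot_in(rmD)}
    → {ball_in(b2,rmD), ball_in(b3,rmC), carry(b5,left), robot_in(rmD)}
  through step 1 (go(rmC,rmD)): drop {robot_in(rmD)}, keep {ball_in(b2,rmD), ball_in(b3,rmC), carry(b5,left)}, require {robot_in(rmC)}
    → {ball_in(b2,rmD), ball_in(b3,rmC), carry(b5,left), robot_in(rmC)}

== RESULT ==
["ball_in(b2,rmD)", "ball_in(b3,rmC)", "carry(b5,left)", "robot_in(rmC)"]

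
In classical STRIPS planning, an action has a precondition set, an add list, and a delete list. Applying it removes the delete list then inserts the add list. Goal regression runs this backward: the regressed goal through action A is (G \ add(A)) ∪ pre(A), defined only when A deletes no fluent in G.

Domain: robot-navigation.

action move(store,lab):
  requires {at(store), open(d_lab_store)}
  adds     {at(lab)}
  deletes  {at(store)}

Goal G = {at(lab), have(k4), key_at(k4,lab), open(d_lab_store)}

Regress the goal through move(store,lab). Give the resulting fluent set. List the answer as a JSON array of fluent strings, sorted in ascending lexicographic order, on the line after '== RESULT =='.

Compute (G \ add) ∪ pre:
  G ∩ del = {}  (empty — regression defined)
  G \ add = {at(lab), have(k4), key_at(k4,lab), open(d_lab_store)} \ {at(lab)} = {have(k4), key_at(k4,lab), open(d_lab_store)}
  ∪ pre   = {have(k4), key_at(k4,lab), open(d_lab_store)} ∪ {at(store), open(d_lab_store)}
          = {at(store), have(k4), key_at(k4,lab), open(d_lab_store)}

== RESULT ==
["at(store)", "have(k4)", "key_at(k4,lab)", "open(d_lab_store)"]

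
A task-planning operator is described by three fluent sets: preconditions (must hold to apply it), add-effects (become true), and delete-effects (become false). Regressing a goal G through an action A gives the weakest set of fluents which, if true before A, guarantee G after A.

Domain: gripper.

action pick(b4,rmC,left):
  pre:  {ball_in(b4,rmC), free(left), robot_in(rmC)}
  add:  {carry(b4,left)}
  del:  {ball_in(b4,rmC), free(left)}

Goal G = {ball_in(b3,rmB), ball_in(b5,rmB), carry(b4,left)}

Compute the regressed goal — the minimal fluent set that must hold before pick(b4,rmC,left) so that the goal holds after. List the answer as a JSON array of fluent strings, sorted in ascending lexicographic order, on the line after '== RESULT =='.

Regress:
  G ∩ del = {}  (empty — regression defined)
  G \ add = {ball_in(b3,rmB), ball_in(b5,rmB), carry(b4,left)} \ {carry(b4,left)} = {ball_in(b3,rmB), ball_in(b5,rmB)}
  ∪ pre   = {ball_in(b3,rmB), ball_in(b5,rmB)} ∪ {ball_in(b4,rmC), free(left), robot_in(rmC)}
          = {ball_in(b3,rmB), ball_in(b4,rmC), ball_in(b5,rmB), free(left), robot_in(rmC)}

== RESULT ==
["ball_in(b3,rmB)", "ball_in(b4,rmC)", "ball_in(b5,rmB)", "free(left)", "robot_in(rmC)"]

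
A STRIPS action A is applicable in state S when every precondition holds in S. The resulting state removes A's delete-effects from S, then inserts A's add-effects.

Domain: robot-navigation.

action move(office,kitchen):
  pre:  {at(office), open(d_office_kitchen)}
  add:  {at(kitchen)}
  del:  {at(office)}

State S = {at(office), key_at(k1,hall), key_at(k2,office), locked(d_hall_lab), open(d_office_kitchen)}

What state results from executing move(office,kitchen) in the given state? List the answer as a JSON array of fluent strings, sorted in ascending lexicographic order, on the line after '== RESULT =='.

Compute (S \ del) ∪ add:
  pre ⊆ S: {at(office), open(d_office_kitchen)} ⊆ S  — applicable
  S \ del = {key_at(k1,hall), key_at(k2,office), locked(d_hall_lab), open(d_office_kitchen)}
  ∪ add   = {at(kitchen), key_at(k1,hall), key_at(k2,office), locked(d_hall_lab), open(d_office_kitchen)}

== RESULT ==
["at(kitchen)", "key_at(k1,hall)", "key_at(k2,office)", "locked(d_hall_lab)", "open(d_office_kitchen)"]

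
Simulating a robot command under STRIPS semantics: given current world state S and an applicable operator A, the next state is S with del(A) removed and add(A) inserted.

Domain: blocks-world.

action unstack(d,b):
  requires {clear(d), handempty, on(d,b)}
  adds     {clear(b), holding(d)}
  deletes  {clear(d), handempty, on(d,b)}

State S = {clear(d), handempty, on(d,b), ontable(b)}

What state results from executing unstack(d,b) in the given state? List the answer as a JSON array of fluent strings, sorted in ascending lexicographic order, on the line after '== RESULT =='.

Progress:
  pre ⊆ S: {clear(d), handempty, on(d,b)} ⊆ S  — applicable
  S \ del = {ontable(b)}
  ∪ add   = {clear(b), holding(d), ontable(b)}

== RESULT ==
["clear(b)", "holding(d)", "ontable(b)"]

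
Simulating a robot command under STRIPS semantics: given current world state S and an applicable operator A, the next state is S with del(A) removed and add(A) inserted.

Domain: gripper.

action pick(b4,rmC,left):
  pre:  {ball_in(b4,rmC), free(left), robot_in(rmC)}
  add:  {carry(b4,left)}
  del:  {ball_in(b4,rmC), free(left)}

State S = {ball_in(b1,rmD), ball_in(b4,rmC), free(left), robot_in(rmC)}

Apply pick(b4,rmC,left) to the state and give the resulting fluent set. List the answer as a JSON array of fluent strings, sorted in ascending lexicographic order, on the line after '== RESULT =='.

Compute (S \ del) ∪ add:
  pre ⊆ S: {ball_in(b4,rmC), free(left), robot_in(rmC)} ⊆ S  — applicable
  S \ del = {ball_in(b1,rmD), robot_in(rmC)}
  ∪ add   = {ball_in(b1,rmD), carry(b4,left), robot_in(rmC)}

== RESULT ==
["ball_in(b1,rmD)", "carry(b4,left)", "robot_in(rmC)"]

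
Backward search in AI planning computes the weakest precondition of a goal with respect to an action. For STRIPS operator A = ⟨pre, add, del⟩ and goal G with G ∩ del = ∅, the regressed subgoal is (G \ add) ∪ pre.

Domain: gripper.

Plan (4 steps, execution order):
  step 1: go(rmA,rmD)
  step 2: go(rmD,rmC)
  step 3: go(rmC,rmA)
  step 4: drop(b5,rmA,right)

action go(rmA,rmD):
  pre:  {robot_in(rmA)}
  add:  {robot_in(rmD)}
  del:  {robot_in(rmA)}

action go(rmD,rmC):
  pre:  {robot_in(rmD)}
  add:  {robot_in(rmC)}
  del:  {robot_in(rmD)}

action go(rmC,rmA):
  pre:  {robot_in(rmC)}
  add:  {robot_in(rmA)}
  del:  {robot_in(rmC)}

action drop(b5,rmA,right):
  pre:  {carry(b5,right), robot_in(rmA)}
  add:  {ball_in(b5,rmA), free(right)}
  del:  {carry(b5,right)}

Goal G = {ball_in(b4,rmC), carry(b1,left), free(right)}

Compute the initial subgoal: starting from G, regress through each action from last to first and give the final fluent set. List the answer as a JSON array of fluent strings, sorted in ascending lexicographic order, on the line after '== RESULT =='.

Regress step by step:
  through step 4 (drop(b5,rmA,right)): drop {free(right)}, keep {ball_in(b4,rmC), carry(b1,left)}, require {carry(b5,right), robot_in(rmA)}
    → {ball_in(b4,rmC), carry(b1,left), carry(b5,right), robot_in(rmA)}
  through step 3 (go(rmC,rmA)): drop {robot_in(rmA)}, keep {ball_in(b4,rmC), carry(b1,left), carry(b5,right)}, require {robot_in(rmC)}
    → {ball_in(b4,rmC), carry(b1,left), carry(b5,right), robot_in(rmC)}
  through step 2 (go(rmD,rmC)): drop {robot_in(rmC)}, keep {ball_in(b4,rmC), carry(b1,left), carry(b5,right)}, require {robot_in(rmD)}
    → {ball_in(b4,rmC), carry(b1,left), carry(b5,right), robot_in(rmD)}
  through step 1 (go(rmA,rmD)): drop {robot_in(rmD)}, keep {ball_in(b4,rmC), carry(b1,left), carry(b5,right)}, require {robot_in(rmA)}
    → {ball_in(b4,rmC), carry(b1,left), carry(b5,right), robot_in(rmA)}

== RESULT ==
["ball_in(b4,rmC)", "carry(b1,left)", "carry(b5,right)", "robot_in(rmA)"]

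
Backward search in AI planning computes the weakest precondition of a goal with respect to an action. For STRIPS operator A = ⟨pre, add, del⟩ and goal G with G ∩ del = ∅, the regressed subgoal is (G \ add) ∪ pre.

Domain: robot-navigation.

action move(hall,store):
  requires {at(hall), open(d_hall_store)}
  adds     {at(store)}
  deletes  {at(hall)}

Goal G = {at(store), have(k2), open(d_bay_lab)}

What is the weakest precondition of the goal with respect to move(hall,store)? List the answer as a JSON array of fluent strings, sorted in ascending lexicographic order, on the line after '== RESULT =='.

Regress:
  G ∩ del = {}  (empty — regression defined)
  G \ add = {at(store), have(k2), open(d_bay_lab)} \ {at(store)} = {have(k2), open(d_bay_lab)}
  ∪ pre   = {have(k2), open(d_bay_lab)} ∪ {at(hall), open(d_hall_store)}
          = {at(hall), have(k2), open(d_bay_lab), open(d_hall_store)}

== RESULT ==
["at(hall)", "have(k2)", "open(d_bay_lab)", "open(d_hall_store)"]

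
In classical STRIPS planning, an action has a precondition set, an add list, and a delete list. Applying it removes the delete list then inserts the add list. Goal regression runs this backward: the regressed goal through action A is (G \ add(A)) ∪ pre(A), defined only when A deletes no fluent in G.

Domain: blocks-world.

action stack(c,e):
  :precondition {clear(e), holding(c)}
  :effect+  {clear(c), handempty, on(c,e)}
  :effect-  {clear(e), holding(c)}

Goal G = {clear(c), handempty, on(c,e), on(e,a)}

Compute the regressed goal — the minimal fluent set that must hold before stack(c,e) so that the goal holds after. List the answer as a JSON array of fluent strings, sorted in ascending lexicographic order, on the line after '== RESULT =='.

Compute (G \ add) ∪ pre:
  G ∩ del = {}  (empty — regression defined)
  G \ add = {clear(c), handempty, on(c,e), on(e,a)} \ {clear(c), handempty, on(c,e)} = {on(e,a)}
  ∪ pre   = {on(e,a)} ∪ {clear(e), holding(c)}
          = {clear(e), holding(c), on(e,a)}

== RESULT ==
["clear(e)", "holding(c)", "on(e,a)"]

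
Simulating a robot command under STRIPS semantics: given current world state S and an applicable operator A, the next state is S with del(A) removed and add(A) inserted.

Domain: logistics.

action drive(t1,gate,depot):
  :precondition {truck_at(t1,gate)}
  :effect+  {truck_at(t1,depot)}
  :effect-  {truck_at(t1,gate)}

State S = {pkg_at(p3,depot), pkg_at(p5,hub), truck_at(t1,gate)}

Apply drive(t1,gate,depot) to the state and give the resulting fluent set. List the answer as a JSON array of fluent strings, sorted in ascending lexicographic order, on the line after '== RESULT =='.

Compute (S \ del) ∪ add:
  pre ⊆ S: {truck_at(t1,gate)} ⊆ S  — applicable
  S \ del = {pkg_at(p3,depot), pkg_at(p5,hub)}
  ∪ add   = {pkg_at(p3,depot), pkg_at(p5,hub), truck_at(t1,depot)}

== RESULT ==
["pkg_at(p3,depot)", "pkg_at(p5,hub)", "truck_at(t1,depot)"]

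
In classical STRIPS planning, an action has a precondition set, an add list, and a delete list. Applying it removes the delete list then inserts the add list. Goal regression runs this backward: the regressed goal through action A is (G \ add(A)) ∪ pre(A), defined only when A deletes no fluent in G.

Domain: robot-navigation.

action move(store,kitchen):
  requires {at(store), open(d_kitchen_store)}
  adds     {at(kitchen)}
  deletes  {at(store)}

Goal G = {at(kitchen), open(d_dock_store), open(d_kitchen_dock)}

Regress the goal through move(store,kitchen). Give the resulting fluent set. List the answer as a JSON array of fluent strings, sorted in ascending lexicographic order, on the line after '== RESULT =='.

Compute (G \ add) ∪ pre:
  G ∩ del = {}  (empty — regression defined)
  G \ add = {at(kitchen), open(d_dock_store), open(d_kitchen_dock)} \ {at(kitchen)} = {open(d_dock_store), open(d_kitchen_dock)}
  ∪ pre   = {open(d_dock_store), open(d_kitchen_dock)} ∪ {at(store), open(d_kitchen_store)}
          = {at(store), open(d_dock_store), open(d_kitchen_dock), open(d_kitchen_store)}

== RESULT ==
["at(store)", "open(d_dock_store)", "open(d_kitchen_dock)", "open(d_kitchen_store)"]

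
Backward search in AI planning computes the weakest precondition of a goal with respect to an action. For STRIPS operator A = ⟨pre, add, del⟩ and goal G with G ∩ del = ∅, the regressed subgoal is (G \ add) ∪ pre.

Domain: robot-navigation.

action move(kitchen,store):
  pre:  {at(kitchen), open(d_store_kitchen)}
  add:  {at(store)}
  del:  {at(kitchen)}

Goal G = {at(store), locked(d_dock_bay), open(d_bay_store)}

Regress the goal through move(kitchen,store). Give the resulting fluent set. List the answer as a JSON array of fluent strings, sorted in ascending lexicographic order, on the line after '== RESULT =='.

Regress:
  G ∩ del = {}  (empty — regression defined)
  G \ add = {at(store), locked(d_dock_bay), open(d_bay_store)} \ {at(store)} = {locked(d_dock_bay), open(d_bay_store)}
  ∪ pre   = {locked(d_dock_bay), open(d_bay_store)} ∪ {at(kitchen), open(d_store_kitchen)}
          = {at(kitchen), locked(d_dock_bay), open(d_bay_store), open(d_store_kitchen)}

== RESULT ==
["at(kitchen)", "locked(d_dock_bay)", "open(d_bay_store)", "open(d_store_kitchen)"]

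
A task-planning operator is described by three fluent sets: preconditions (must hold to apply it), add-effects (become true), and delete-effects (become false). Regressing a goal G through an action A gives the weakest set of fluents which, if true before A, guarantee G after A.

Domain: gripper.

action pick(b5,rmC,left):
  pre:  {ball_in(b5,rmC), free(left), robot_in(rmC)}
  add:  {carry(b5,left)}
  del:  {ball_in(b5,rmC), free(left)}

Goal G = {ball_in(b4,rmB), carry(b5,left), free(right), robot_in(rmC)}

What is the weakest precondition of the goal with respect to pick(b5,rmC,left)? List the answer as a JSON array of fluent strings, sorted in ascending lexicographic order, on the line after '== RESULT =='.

Regress:
  G ∩ del = {}  (empty — regression defined)
  G \ add = {ball_in(b4,rmB), carry(b5,left), free(right), robot_in(rmC)} \ {carry(b5,left)} = {ball_in(b4,rmB), free(right), robot_in(rmC)}
  ∪ pre   = {ball_in(b4,rmB), free(right), robot_in(rmC)} ∪ {ball_in(b5,rmC), free(left), robot_in(rmC)}
          = {ball_in(b4,rmB), ball_in(b5,rmC), free(left), free(right), robot_in(rmC)}

== RESULT ==
["ball_in(b4,rmB)", "ball_in(b5,rmC)", "free(left)", "free(right)", "robot_in(rmC)"]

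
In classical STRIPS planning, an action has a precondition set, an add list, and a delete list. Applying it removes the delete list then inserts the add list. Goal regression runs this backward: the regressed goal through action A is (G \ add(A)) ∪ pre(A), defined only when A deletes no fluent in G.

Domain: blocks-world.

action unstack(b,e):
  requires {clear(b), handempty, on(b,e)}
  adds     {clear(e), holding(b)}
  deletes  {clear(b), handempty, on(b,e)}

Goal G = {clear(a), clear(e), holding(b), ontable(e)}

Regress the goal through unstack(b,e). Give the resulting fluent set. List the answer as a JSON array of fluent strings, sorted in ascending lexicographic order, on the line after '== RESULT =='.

Regress:
  G ∩ del = {}  (empty — regression defined)
  G \ add = {clear(a), clear(e), holding(b), ontable(e)} \ {clear(e), holding(b)} = {clear(a), ontable(e)}
  ∪ pre   = {clear(a), ontable(e)} ∪ {clear(b), handempty, on(b,e)}
          = {clear(a), clear(b), handempty, on(b,e), ontable(e)}

== RESULT ==
["clear(a)", "clear(b)", "handempty", "on(b,e)", "ontable(e)"]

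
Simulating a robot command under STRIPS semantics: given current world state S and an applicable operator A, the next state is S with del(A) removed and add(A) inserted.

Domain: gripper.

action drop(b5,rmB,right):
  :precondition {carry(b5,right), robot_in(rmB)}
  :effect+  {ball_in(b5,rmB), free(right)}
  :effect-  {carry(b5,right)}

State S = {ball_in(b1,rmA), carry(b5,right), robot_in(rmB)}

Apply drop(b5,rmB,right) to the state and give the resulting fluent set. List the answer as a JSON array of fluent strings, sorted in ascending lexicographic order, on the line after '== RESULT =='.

Progress:
  pre ⊆ S: {carry(b5,right), robot_in(rmB)} ⊆ S  — applicable
  S \ del = {ball_in(b1,rmA), robot_in(rmB)}
  ∪ add   = {ball_in(b1,rmA), ball_in(b5,rmB), free(right), robot_in(rmB)}

== RESULT ==
["ball_in(b1,rmA)", "ball_in(b5,rmB)", "free(right)", "robot_in(rmB)"]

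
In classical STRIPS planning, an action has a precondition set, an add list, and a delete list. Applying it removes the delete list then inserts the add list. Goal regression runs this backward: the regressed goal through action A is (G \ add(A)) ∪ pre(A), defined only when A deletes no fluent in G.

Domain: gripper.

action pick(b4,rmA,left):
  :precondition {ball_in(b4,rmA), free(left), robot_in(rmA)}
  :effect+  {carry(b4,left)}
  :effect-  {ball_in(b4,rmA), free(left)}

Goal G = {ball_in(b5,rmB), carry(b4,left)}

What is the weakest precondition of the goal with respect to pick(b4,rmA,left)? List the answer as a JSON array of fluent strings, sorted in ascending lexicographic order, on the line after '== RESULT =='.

Regress:
  G ∩ del = {}  (empty — regression defined)
  G \ add = {ball_in(b5,rmB), carry(b4,left)} \ {carry(b4,left)} = {ball_in(b5,rmB)}
  ∪ pre   = {ball_in(b5,rmB)} ∪ {ball_in(b4,rmA), free(left), robot_in(rmA)}
          = {ball_in(b4,rmA), ball_in(b5,rmB), free(left), robot_in(rmA)}

== RESULT ==
["ball_in(b4,rmA)", "ball_in(b5,rmB)", "free(left)", "robot_in(rmA)"]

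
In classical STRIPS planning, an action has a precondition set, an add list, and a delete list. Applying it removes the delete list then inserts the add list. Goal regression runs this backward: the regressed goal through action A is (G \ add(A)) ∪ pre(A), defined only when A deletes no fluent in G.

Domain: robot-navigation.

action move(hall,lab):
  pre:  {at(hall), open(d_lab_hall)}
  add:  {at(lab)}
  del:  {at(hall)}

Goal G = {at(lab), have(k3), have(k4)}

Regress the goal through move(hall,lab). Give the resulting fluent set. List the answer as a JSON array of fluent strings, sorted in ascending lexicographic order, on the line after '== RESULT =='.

Compute (G \ add) ∪ pre:
  G ∩ del = {}  (empty — regression defined)
  G \ add = {at(lab), have(k3), have(k4)} \ {at(lab)} = {have(k3), have(k4)}
  ∪ pre   = {have(k3), have(k4)} ∪ {at(hall), open(d_lab_hall)}
          = {at(hall), have(k3), have(k4), open(d_lab_hall)}

== RESULT ==
["at(hall)", "have(k3)", "have(k4)", "open(d_lab_hall)"]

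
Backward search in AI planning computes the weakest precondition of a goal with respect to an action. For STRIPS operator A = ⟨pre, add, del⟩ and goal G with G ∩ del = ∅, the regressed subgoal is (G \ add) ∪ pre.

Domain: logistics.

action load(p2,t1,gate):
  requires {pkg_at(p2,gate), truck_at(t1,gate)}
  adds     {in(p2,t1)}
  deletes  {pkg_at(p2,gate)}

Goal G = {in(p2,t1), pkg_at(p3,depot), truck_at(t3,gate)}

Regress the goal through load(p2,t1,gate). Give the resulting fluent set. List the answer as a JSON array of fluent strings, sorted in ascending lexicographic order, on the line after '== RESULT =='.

Compute (G \ add) ∪ pre:
  G ∩ del = {}  (empty — regression defined)
  G \ add = {in(p2,t1), pkg_at(p3,depot), truck_at(t3,gate)} \ {in(p2,t1)} = {pkg_at(p3,depot), truck_at(t3,gate)}
  ∪ pre   = {pkg_at(p3,depot), truck_at(t3,gate)} ∪ {pkg_at(p2,gate), truck_at(t1,gate)}
          = {pkg_at(p2,gate), pkg_at(p3,depot), truck_at(t1,gate), truck_at(t3,gate)}

== RESULT ==
["pkg_at(p2,gate)", "pkg_at(p3,depot)", "truck_at(t1,gate)", "truck_at(t3,gate)"]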